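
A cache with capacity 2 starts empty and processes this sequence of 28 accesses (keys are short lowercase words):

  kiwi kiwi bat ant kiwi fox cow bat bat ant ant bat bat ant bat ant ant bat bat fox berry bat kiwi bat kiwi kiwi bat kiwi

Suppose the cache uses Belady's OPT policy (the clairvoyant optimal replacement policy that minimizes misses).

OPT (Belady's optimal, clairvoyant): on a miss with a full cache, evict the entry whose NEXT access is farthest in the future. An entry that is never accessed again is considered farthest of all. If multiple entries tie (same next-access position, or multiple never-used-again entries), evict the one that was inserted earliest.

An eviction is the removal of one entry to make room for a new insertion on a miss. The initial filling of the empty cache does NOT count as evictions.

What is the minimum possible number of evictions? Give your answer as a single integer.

OPT (Belady) simulation (capacity=2):
  1. access kiwi: MISS. Cache: [kiwi]
  2. access kiwi: HIT. Next use of kiwi: step 5. Cache: [kiwi]
  3. access bat: MISS. Cache: [kiwi bat]
  4. access ant: MISS, evict bat (next use: step 8). Cache: [kiwi ant]
  5. access kiwi: HIT. Next use of kiwi: step 23. Cache: [kiwi ant]
  6. access fox: MISS, evict kiwi (next use: step 23). Cache: [ant fox]
  7. access cow: MISS, evict fox (next use: step 20). Cache: [ant cow]
  8. access bat: MISS, evict cow (next use: never). Cache: [ant bat]
  9. access bat: HIT. Next use of bat: step 12. Cache: [ant bat]
  10. access ant: HIT. Next use of ant: step 11. Cache: [ant bat]
  11. access ant: HIT. Next use of ant: step 14. Cache: [ant bat]
  12. access bat: HIT. Next use of bat: step 13. Cache: [ant bat]
  13. access bat: HIT. Next use of bat: step 15. Cache: [ant bat]
  14. access ant: HIT. Next use of ant: step 16. Cache: [ant bat]
  15. access bat: HIT. Next use of bat: step 18. Cache: [ant bat]
  16. access ant: HIT. Next use of ant: step 17. Cache: [ant bat]
  17. access ant: HIT. Next use of ant: never. Cache: [ant bat]
  18. access bat: HIT. Next use of bat: step 19. Cache: [ant bat]
  19. access bat: HIT. Next use of bat: step 22. Cache: [ant bat]
  20. access fox: MISS, evict ant (next use: never). Cache: [bat fox]
  21. access berry: MISS, evict fox (next use: never). Cache: [bat berry]
  22. access bat: HIT. Next use of bat: step 24. Cache: [bat berry]
  23. access kiwi: MISS, evict berry (next use: never). Cache: [bat kiwi]
  24. access bat: HIT. Next use of bat: step 27. Cache: [bat kiwi]
  25. access kiwi: HIT. Next use of kiwi: step 26. Cache: [bat kiwi]
  26. access kiwi: HIT. Next use of kiwi: step 28. Cache: [bat kiwi]
  27. access bat: HIT. Next use of bat: never. Cache: [bat kiwi]
  28. access kiwi: HIT. Next use of kiwi: never. Cache: [bat kiwi]
Total: 19 hits, 9 misses, 7 evictions

Answer: 7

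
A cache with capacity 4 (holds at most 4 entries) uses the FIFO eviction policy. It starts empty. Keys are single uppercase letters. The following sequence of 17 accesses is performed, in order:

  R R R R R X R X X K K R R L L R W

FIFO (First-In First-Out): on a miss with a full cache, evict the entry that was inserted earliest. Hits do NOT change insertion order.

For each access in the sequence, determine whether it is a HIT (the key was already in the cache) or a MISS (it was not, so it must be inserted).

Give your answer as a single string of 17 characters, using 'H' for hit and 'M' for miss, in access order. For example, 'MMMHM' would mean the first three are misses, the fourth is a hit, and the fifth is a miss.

Answer: MHHHHMHHHMHHHMHHM

Derivation:
FIFO simulation (capacity=4):
  1. access R: MISS. Cache (old->new): [R]
  2. access R: HIT. Cache (old->new): [R]
  3. access R: HIT. Cache (old->new): [R]
  4. access R: HIT. Cache (old->new): [R]
  5. access R: HIT. Cache (old->new): [R]
  6. access X: MISS. Cache (old->new): [R X]
  7. access R: HIT. Cache (old->new): [R X]
  8. access X: HIT. Cache (old->new): [R X]
  9. access X: HIT. Cache (old->new): [R X]
  10. access K: MISS. Cache (old->new): [R X K]
  11. access K: HIT. Cache (old->new): [R X K]
  12. access R: HIT. Cache (old->new): [R X K]
  13. access R: HIT. Cache (old->new): [R X K]
  14. access L: MISS. Cache (old->new): [R X K L]
  15. access L: HIT. Cache (old->new): [R X K L]
  16. access R: HIT. Cache (old->new): [R X K L]
  17. access W: MISS, evict R. Cache (old->new): [X K L W]
Total: 12 hits, 5 misses, 1 evictions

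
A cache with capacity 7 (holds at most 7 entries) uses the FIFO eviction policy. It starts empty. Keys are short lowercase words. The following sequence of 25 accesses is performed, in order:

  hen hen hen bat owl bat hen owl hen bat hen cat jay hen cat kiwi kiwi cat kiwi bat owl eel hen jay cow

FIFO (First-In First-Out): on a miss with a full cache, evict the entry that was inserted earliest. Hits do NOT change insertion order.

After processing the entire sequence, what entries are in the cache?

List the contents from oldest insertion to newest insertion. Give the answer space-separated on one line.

Answer: bat owl cat jay kiwi eel cow

Derivation:
FIFO simulation (capacity=7):
  1. access hen: MISS. Cache (old->new): [hen]
  2. access hen: HIT. Cache (old->new): [hen]
  3. access hen: HIT. Cache (old->new): [hen]
  4. access bat: MISS. Cache (old->new): [hen bat]
  5. access owl: MISS. Cache (old->new): [hen bat owl]
  6. access bat: HIT. Cache (old->new): [hen bat owl]
  7. access hen: HIT. Cache (old->new): [hen bat owl]
  8. access owl: HIT. Cache (old->new): [hen bat owl]
  9. access hen: HIT. Cache (old->new): [hen bat owl]
  10. access bat: HIT. Cache (old->new): [hen bat owl]
  11. access hen: HIT. Cache (old->new): [hen bat owl]
  12. access cat: MISS. Cache (old->new): [hen bat owl cat]
  13. access jay: MISS. Cache (old->new): [hen bat owl cat jay]
  14. access hen: HIT. Cache (old->new): [hen bat owl cat jay]
  15. access cat: HIT. Cache (old->new): [hen bat owl cat jay]
  16. access kiwi: MISS. Cache (old->new): [hen bat owl cat jay kiwi]
  17. access kiwi: HIT. Cache (old->new): [hen bat owl cat jay kiwi]
  18. access cat: HIT. Cache (old->new): [hen bat owl cat jay kiwi]
  19. access kiwi: HIT. Cache (old->new): [hen bat owl cat jay kiwi]
  20. access bat: HIT. Cache (old->new): [hen bat owl cat jay kiwi]
  21. access owl: HIT. Cache (old->new): [hen bat owl cat jay kiwi]
  22. access eel: MISS. Cache (old->new): [hen bat owl cat jay kiwi eel]
  23. access hen: HIT. Cache (old->new): [hen bat owl cat jay kiwi eel]
  24. access jay: HIT. Cache (old->new): [hen bat owl cat jay kiwi eel]
  25. access cow: MISS, evict hen. Cache (old->new): [bat owl cat jay kiwi eel cow]
Total: 17 hits, 8 misses, 1 evictions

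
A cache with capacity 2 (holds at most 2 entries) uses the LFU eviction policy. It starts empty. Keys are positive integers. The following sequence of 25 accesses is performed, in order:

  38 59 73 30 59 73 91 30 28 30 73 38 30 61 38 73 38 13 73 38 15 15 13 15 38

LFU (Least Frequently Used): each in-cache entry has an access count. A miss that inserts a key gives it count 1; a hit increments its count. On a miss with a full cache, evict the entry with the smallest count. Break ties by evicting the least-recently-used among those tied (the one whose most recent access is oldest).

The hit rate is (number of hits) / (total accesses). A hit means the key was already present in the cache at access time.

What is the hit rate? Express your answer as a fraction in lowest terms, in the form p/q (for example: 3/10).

Answer: 3/25

Derivation:
LFU simulation (capacity=2):
  1. access 38: MISS. Cache: [38(c=1)]
  2. access 59: MISS. Cache: [38(c=1) 59(c=1)]
  3. access 73: MISS, evict 38(c=1). Cache: [59(c=1) 73(c=1)]
  4. access 30: MISS, evict 59(c=1). Cache: [73(c=1) 30(c=1)]
  5. access 59: MISS, evict 73(c=1). Cache: [30(c=1) 59(c=1)]
  6. access 73: MISS, evict 30(c=1). Cache: [59(c=1) 73(c=1)]
  7. access 91: MISS, evict 59(c=1). Cache: [73(c=1) 91(c=1)]
  8. access 30: MISS, evict 73(c=1). Cache: [91(c=1) 30(c=1)]
  9. access 28: MISS, evict 91(c=1). Cache: [30(c=1) 28(c=1)]
  10. access 30: HIT, count now 2. Cache: [28(c=1) 30(c=2)]
  11. access 73: MISS, evict 28(c=1). Cache: [73(c=1) 30(c=2)]
  12. access 38: MISS, evict 73(c=1). Cache: [38(c=1) 30(c=2)]
  13. access 30: HIT, count now 3. Cache: [38(c=1) 30(c=3)]
  14. access 61: MISS, evict 38(c=1). Cache: [61(c=1) 30(c=3)]
  15. access 38: MISS, evict 61(c=1). Cache: [38(c=1) 30(c=3)]
  16. access 73: MISS, evict 38(c=1). Cache: [73(c=1) 30(c=3)]
  17. access 38: MISS, evict 73(c=1). Cache: [38(c=1) 30(c=3)]
  18. access 13: MISS, evict 38(c=1). Cache: [13(c=1) 30(c=3)]
  19. access 73: MISS, evict 13(c=1). Cache: [73(c=1) 30(c=3)]
  20. access 38: MISS, evict 73(c=1). Cache: [38(c=1) 30(c=3)]
  21. access 15: MISS, evict 38(c=1). Cache: [15(c=1) 30(c=3)]
  22. access 15: HIT, count now 2. Cache: [15(c=2) 30(c=3)]
  23. access 13: MISS, evict 15(c=2). Cache: [13(c=1) 30(c=3)]
  24. access 15: MISS, evict 13(c=1). Cache: [15(c=1) 30(c=3)]
  25. access 38: MISS, evict 15(c=1). Cache: [38(c=1) 30(c=3)]
Total: 3 hits, 22 misses, 20 evictions

Hit rate = 3/25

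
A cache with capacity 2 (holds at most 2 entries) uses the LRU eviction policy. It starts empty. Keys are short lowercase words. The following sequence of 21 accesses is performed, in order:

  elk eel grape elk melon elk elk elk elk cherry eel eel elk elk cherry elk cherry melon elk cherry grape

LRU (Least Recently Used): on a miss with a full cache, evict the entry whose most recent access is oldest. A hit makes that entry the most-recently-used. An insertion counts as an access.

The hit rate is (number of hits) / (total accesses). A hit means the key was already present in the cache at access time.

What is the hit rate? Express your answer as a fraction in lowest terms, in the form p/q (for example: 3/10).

Answer: 8/21

Derivation:
LRU simulation (capacity=2):
  1. access elk: MISS. Cache (LRU->MRU): [elk]
  2. access eel: MISS. Cache (LRU->MRU): [elk eel]
  3. access grape: MISS, evict elk. Cache (LRU->MRU): [eel grape]
  4. access elk: MISS, evict eel. Cache (LRU->MRU): [grape elk]
  5. access melon: MISS, evict grape. Cache (LRU->MRU): [elk melon]
  6. access elk: HIT. Cache (LRU->MRU): [melon elk]
  7. access elk: HIT. Cache (LRU->MRU): [melon elk]
  8. access elk: HIT. Cache (LRU->MRU): [melon elk]
  9. access elk: HIT. Cache (LRU->MRU): [melon elk]
  10. access cherry: MISS, evict melon. Cache (LRU->MRU): [elk cherry]
  11. access eel: MISS, evict elk. Cache (LRU->MRU): [cherry eel]
  12. access eel: HIT. Cache (LRU->MRU): [cherry eel]
  13. access elk: MISS, evict cherry. Cache (LRU->MRU): [eel elk]
  14. access elk: HIT. Cache (LRU->MRU): [eel elk]
  15. access cherry: MISS, evict eel. Cache (LRU->MRU): [elk cherry]
  16. access elk: HIT. Cache (LRU->MRU): [cherry elk]
  17. access cherry: HIT. Cache (LRU->MRU): [elk cherry]
  18. access melon: MISS, evict elk. Cache (LRU->MRU): [cherry melon]
  19. access elk: MISS, evict cherry. Cache (LRU->MRU): [melon elk]
  20. access cherry: MISS, evict melon. Cache (LRU->MRU): [elk cherry]
  21. access grape: MISS, evict elk. Cache (LRU->MRU): [cherry grape]
Total: 8 hits, 13 misses, 11 evictions

Hit rate = 8/21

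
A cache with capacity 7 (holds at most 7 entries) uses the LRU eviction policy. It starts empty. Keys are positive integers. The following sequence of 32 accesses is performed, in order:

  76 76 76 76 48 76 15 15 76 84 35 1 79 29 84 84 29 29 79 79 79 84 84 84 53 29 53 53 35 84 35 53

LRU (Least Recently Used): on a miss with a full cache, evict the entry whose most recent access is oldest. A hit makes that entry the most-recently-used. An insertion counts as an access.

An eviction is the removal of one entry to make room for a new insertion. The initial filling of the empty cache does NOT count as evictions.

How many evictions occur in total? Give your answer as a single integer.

Answer: 2

Derivation:
LRU simulation (capacity=7):
  1. access 76: MISS. Cache (LRU->MRU): [76]
  2. access 76: HIT. Cache (LRU->MRU): [76]
  3. access 76: HIT. Cache (LRU->MRU): [76]
  4. access 76: HIT. Cache (LRU->MRU): [76]
  5. access 48: MISS. Cache (LRU->MRU): [76 48]
  6. access 76: HIT. Cache (LRU->MRU): [48 76]
  7. access 15: MISS. Cache (LRU->MRU): [48 76 15]
  8. access 15: HIT. Cache (LRU->MRU): [48 76 15]
  9. access 76: HIT. Cache (LRU->MRU): [48 15 76]
  10. access 84: MISS. Cache (LRU->MRU): [48 15 76 84]
  11. access 35: MISS. Cache (LRU->MRU): [48 15 76 84 35]
  12. access 1: MISS. Cache (LRU->MRU): [48 15 76 84 35 1]
  13. access 79: MISS. Cache (LRU->MRU): [48 15 76 84 35 1 79]
  14. access 29: MISS, evict 48. Cache (LRU->MRU): [15 76 84 35 1 79 29]
  15. access 84: HIT. Cache (LRU->MRU): [15 76 35 1 79 29 84]
  16. access 84: HIT. Cache (LRU->MRU): [15 76 35 1 79 29 84]
  17. access 29: HIT. Cache (LRU->MRU): [15 76 35 1 79 84 29]
  18. access 29: HIT. Cache (LRU->MRU): [15 76 35 1 79 84 29]
  19. access 79: HIT. Cache (LRU->MRU): [15 76 35 1 84 29 79]
  20. access 79: HIT. Cache (LRU->MRU): [15 76 35 1 84 29 79]
  21. access 79: HIT. Cache (LRU->MRU): [15 76 35 1 84 29 79]
  22. access 84: HIT. Cache (LRU->MRU): [15 76 35 1 29 79 84]
  23. access 84: HIT. Cache (LRU->MRU): [15 76 35 1 29 79 84]
  24. access 84: HIT. Cache (LRU->MRU): [15 76 35 1 29 79 84]
  25. access 53: MISS, evict 15. Cache (LRU->MRU): [76 35 1 29 79 84 53]
  26. access 29: HIT. Cache (LRU->MRU): [76 35 1 79 84 53 29]
  27. access 53: HIT. Cache (LRU->MRU): [76 35 1 79 84 29 53]
  28. access 53: HIT. Cache (LRU->MRU): [76 35 1 79 84 29 53]
  29. access 35: HIT. Cache (LRU->MRU): [76 1 79 84 29 53 35]
  30. access 84: HIT. Cache (LRU->MRU): [76 1 79 29 53 35 84]
  31. access 35: HIT. Cache (LRU->MRU): [76 1 79 29 53 84 35]
  32. access 53: HIT. Cache (LRU->MRU): [76 1 79 29 84 35 53]
Total: 23 hits, 9 misses, 2 evictions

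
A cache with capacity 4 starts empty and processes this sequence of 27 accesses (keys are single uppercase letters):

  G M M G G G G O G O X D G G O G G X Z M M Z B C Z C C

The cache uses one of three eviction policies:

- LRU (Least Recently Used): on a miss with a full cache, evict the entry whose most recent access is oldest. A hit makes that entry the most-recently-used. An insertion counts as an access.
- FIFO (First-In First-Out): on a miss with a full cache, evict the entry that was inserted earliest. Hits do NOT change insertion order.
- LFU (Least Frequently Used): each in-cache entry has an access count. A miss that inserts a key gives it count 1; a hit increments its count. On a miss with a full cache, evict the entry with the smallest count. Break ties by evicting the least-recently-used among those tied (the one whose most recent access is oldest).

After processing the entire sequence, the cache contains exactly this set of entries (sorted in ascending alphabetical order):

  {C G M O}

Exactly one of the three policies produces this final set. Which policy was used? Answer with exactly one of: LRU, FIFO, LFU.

Answer: LFU

Derivation:
Simulating under each policy and comparing final sets:
  LRU: final set = {B C M Z} -> differs
  FIFO: final set = {B C M Z} -> differs
  LFU: final set = {C G M O} -> MATCHES target
Only LFU produces the target set.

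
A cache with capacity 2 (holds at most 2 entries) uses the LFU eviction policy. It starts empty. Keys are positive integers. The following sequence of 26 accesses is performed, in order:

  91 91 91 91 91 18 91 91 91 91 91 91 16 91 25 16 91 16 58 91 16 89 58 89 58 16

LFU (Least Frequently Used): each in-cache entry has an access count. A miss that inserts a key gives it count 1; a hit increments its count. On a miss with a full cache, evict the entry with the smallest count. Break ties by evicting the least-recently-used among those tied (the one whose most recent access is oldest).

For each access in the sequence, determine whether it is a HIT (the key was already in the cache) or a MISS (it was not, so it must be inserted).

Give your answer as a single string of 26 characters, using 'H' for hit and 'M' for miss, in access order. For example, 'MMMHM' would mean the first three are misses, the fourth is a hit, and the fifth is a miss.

LFU simulation (capacity=2):
  1. access 91: MISS. Cache: [91(c=1)]
  2. access 91: HIT, count now 2. Cache: [91(c=2)]
  3. access 91: HIT, count now 3. Cache: [91(c=3)]
  4. access 91: HIT, count now 4. Cache: [91(c=4)]
  5. access 91: HIT, count now 5. Cache: [91(c=5)]
  6. access 18: MISS. Cache: [18(c=1) 91(c=5)]
  7. access 91: HIT, count now 6. Cache: [18(c=1) 91(c=6)]
  8. access 91: HIT, count now 7. Cache: [18(c=1) 91(c=7)]
  9. access 91: HIT, count now 8. Cache: [18(c=1) 91(c=8)]
  10. access 91: HIT, count now 9. Cache: [18(c=1) 91(c=9)]
  11. access 91: HIT, count now 10. Cache: [18(c=1) 91(c=10)]
  12. access 91: HIT, count now 11. Cache: [18(c=1) 91(c=11)]
  13. access 16: MISS, evict 18(c=1). Cache: [16(c=1) 91(c=11)]
  14. access 91: HIT, count now 12. Cache: [16(c=1) 91(c=12)]
  15. access 25: MISS, evict 16(c=1). Cache: [25(c=1) 91(c=12)]
  16. access 16: MISS, evict 25(c=1). Cache: [16(c=1) 91(c=12)]
  17. access 91: HIT, count now 13. Cache: [16(c=1) 91(c=13)]
  18. access 16: HIT, count now 2. Cache: [16(c=2) 91(c=13)]
  19. access 58: MISS, evict 16(c=2). Cache: [58(c=1) 91(c=13)]
  20. access 91: HIT, count now 14. Cache: [58(c=1) 91(c=14)]
  21. access 16: MISS, evict 58(c=1). Cache: [16(c=1) 91(c=14)]
  22. access 89: MISS, evict 16(c=1). Cache: [89(c=1) 91(c=14)]
  23. access 58: MISS, evict 89(c=1). Cache: [58(c=1) 91(c=14)]
  24. access 89: MISS, evict 58(c=1). Cache: [89(c=1) 91(c=14)]
  25. access 58: MISS, evict 89(c=1). Cache: [58(c=1) 91(c=14)]
  26. access 16: MISS, evict 58(c=1). Cache: [16(c=1) 91(c=14)]
Total: 14 hits, 12 misses, 10 evictions

Answer: MHHHHMHHHHHHMHMMHHMHMMMMMM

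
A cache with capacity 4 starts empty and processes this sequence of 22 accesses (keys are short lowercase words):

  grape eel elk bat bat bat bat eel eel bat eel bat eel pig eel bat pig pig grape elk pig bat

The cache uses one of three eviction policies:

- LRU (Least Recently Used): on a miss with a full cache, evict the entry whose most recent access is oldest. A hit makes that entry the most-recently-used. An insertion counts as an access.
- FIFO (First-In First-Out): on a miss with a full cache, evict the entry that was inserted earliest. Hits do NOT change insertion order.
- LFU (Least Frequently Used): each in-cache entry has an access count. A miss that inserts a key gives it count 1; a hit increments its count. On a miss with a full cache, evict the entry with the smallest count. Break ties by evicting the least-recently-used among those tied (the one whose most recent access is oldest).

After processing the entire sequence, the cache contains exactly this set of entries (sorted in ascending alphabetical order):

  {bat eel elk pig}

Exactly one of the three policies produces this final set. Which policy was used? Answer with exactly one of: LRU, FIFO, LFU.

Simulating under each policy and comparing final sets:
  LRU: final set = {bat elk grape pig} -> differs
  FIFO: final set = {bat elk grape pig} -> differs
  LFU: final set = {bat eel elk pig} -> MATCHES target
Only LFU produces the target set.

Answer: LFU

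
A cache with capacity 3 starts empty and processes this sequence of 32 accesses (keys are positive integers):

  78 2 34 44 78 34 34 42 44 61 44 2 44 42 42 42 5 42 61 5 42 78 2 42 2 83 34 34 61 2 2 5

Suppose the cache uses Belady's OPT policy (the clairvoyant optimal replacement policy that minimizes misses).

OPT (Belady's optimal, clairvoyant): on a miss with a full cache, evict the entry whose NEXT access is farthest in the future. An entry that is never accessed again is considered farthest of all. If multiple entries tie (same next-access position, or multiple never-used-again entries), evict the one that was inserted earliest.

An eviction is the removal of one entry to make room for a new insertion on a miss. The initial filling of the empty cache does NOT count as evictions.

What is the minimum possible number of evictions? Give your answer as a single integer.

OPT (Belady) simulation (capacity=3):
  1. access 78: MISS. Cache: [78]
  2. access 2: MISS. Cache: [78 2]
  3. access 34: MISS. Cache: [78 2 34]
  4. access 44: MISS, evict 2 (next use: step 12). Cache: [78 34 44]
  5. access 78: HIT. Next use of 78: step 22. Cache: [78 34 44]
  6. access 34: HIT. Next use of 34: step 7. Cache: [78 34 44]
  7. access 34: HIT. Next use of 34: step 27. Cache: [78 34 44]
  8. access 42: MISS, evict 34 (next use: step 27). Cache: [78 44 42]
  9. access 44: HIT. Next use of 44: step 11. Cache: [78 44 42]
  10. access 61: MISS, evict 78 (next use: step 22). Cache: [44 42 61]
  11. access 44: HIT. Next use of 44: step 13. Cache: [44 42 61]
  12. access 2: MISS, evict 61 (next use: step 19). Cache: [44 42 2]
  13. access 44: HIT. Next use of 44: never. Cache: [44 42 2]
  14. access 42: HIT. Next use of 42: step 15. Cache: [44 42 2]
  15. access 42: HIT. Next use of 42: step 16. Cache: [44 42 2]
  16. access 42: HIT. Next use of 42: step 18. Cache: [44 42 2]
  17. access 5: MISS, evict 44 (next use: never). Cache: [42 2 5]
  18. access 42: HIT. Next use of 42: step 21. Cache: [42 2 5]
  19. access 61: MISS, evict 2 (next use: step 23). Cache: [42 5 61]
  20. access 5: HIT. Next use of 5: step 32. Cache: [42 5 61]
  21. access 42: HIT. Next use of 42: step 24. Cache: [42 5 61]
  22. access 78: MISS, evict 5 (next use: step 32). Cache: [42 61 78]
  23. access 2: MISS, evict 78 (next use: never). Cache: [42 61 2]
  24. access 42: HIT. Next use of 42: never. Cache: [42 61 2]
  25. access 2: HIT. Next use of 2: step 30. Cache: [42 61 2]
  26. access 83: MISS, evict 42 (next use: never). Cache: [61 2 83]
  27. access 34: MISS, evict 83 (next use: never). Cache: [61 2 34]
  28. access 34: HIT. Next use of 34: never. Cache: [61 2 34]
  29. access 61: HIT. Next use of 61: never. Cache: [61 2 34]
  30. access 2: HIT. Next use of 2: step 31. Cache: [61 2 34]
  31. access 2: HIT. Next use of 2: never. Cache: [61 2 34]
  32. access 5: MISS, evict 61 (next use: never). Cache: [2 34 5]
Total: 18 hits, 14 misses, 11 evictions

Answer: 11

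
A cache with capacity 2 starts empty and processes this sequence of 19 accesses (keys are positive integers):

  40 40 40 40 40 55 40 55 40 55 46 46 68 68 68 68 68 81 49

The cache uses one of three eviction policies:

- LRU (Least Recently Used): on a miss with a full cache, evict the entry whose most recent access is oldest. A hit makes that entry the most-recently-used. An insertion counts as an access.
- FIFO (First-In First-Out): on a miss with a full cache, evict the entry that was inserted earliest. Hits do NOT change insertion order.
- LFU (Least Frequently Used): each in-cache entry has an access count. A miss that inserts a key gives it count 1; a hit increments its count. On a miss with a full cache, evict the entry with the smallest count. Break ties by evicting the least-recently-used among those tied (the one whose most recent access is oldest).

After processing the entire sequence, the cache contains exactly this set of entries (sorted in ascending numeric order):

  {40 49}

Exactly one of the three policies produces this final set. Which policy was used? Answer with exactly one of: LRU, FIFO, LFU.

Answer: LFU

Derivation:
Simulating under each policy and comparing final sets:
  LRU: final set = {49 81} -> differs
  FIFO: final set = {49 81} -> differs
  LFU: final set = {40 49} -> MATCHES target
Only LFU produces the target set.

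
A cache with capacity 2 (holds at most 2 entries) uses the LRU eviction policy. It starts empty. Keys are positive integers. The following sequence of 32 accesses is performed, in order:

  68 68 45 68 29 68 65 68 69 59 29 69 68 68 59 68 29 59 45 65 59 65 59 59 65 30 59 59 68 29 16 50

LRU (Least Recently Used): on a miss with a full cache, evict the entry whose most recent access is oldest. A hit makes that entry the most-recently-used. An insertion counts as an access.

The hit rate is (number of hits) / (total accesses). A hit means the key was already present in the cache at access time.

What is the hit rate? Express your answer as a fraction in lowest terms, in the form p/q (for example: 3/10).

Answer: 11/32

Derivation:
LRU simulation (capacity=2):
  1. access 68: MISS. Cache (LRU->MRU): [68]
  2. access 68: HIT. Cache (LRU->MRU): [68]
  3. access 45: MISS. Cache (LRU->MRU): [68 45]
  4. access 68: HIT. Cache (LRU->MRU): [45 68]
  5. access 29: MISS, evict 45. Cache (LRU->MRU): [68 29]
  6. access 68: HIT. Cache (LRU->MRU): [29 68]
  7. access 65: MISS, evict 29. Cache (LRU->MRU): [68 65]
  8. access 68: HIT. Cache (LRU->MRU): [65 68]
  9. access 69: MISS, evict 65. Cache (LRU->MRU): [68 69]
  10. access 59: MISS, evict 68. Cache (LRU->MRU): [69 59]
  11. access 29: MISS, evict 69. Cache (LRU->MRU): [59 29]
  12. access 69: MISS, evict 59. Cache (LRU->MRU): [29 69]
  13. access 68: MISS, evict 29. Cache (LRU->MRU): [69 68]
  14. access 68: HIT. Cache (LRU->MRU): [69 68]
  15. access 59: MISS, evict 69. Cache (LRU->MRU): [68 59]
  16. access 68: HIT. Cache (LRU->MRU): [59 68]
  17. access 29: MISS, evict 59. Cache (LRU->MRU): [68 29]
  18. access 59: MISS, evict 68. Cache (LRU->MRU): [29 59]
  19. access 45: MISS, evict 29. Cache (LRU->MRU): [59 45]
  20. access 65: MISS, evict 59. Cache (LRU->MRU): [45 65]
  21. access 59: MISS, evict 45. Cache (LRU->MRU): [65 59]
  22. access 65: HIT. Cache (LRU->MRU): [59 65]
  23. access 59: HIT. Cache (LRU->MRU): [65 59]
  24. access 59: HIT. Cache (LRU->MRU): [65 59]
  25. access 65: HIT. Cache (LRU->MRU): [59 65]
  26. access 30: MISS, evict 59. Cache (LRU->MRU): [65 30]
  27. access 59: MISS, evict 65. Cache (LRU->MRU): [30 59]
  28. access 59: HIT. Cache (LRU->MRU): [30 59]
  29. access 68: MISS, evict 30. Cache (LRU->MRU): [59 68]
  30. access 29: MISS, evict 59. Cache (LRU->MRU): [68 29]
  31. access 16: MISS, evict 68. Cache (LRU->MRU): [29 16]
  32. access 50: MISS, evict 29. Cache (LRU->MRU): [16 50]
Total: 11 hits, 21 misses, 19 evictions

Hit rate = 11/32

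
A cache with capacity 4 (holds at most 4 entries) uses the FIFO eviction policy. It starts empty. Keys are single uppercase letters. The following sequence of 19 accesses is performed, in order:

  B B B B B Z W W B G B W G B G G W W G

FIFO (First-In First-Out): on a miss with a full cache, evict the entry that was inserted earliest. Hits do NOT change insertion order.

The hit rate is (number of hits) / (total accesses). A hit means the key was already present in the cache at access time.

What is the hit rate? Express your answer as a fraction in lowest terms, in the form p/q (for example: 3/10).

FIFO simulation (capacity=4):
  1. access B: MISS. Cache (old->new): [B]
  2. access B: HIT. Cache (old->new): [B]
  3. access B: HIT. Cache (old->new): [B]
  4. access B: HIT. Cache (old->new): [B]
  5. access B: HIT. Cache (old->new): [B]
  6. access Z: MISS. Cache (old->new): [B Z]
  7. access W: MISS. Cache (old->new): [B Z W]
  8. access W: HIT. Cache (old->new): [B Z W]
  9. access B: HIT. Cache (old->new): [B Z W]
  10. access G: MISS. Cache (old->new): [B Z W G]
  11. access B: HIT. Cache (old->new): [B Z W G]
  12. access W: HIT. Cache (old->new): [B Z W G]
  13. access G: HIT. Cache (old->new): [B Z W G]
  14. access B: HIT. Cache (old->new): [B Z W G]
  15. access G: HIT. Cache (old->new): [B Z W G]
  16. access G: HIT. Cache (old->new): [B Z W G]
  17. access W: HIT. Cache (old->new): [B Z W G]
  18. access W: HIT. Cache (old->new): [B Z W G]
  19. access G: HIT. Cache (old->new): [B Z W G]
Total: 15 hits, 4 misses, 0 evictions

Hit rate = 15/19

Answer: 15/19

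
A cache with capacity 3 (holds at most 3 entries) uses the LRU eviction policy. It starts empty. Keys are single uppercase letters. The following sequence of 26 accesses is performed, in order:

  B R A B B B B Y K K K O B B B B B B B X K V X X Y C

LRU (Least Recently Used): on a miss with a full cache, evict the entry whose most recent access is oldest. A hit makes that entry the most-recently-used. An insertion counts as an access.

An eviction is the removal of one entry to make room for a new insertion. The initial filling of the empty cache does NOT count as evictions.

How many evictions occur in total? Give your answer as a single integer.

Answer: 9

Derivation:
LRU simulation (capacity=3):
  1. access B: MISS. Cache (LRU->MRU): [B]
  2. access R: MISS. Cache (LRU->MRU): [B R]
  3. access A: MISS. Cache (LRU->MRU): [B R A]
  4. access B: HIT. Cache (LRU->MRU): [R A B]
  5. access B: HIT. Cache (LRU->MRU): [R A B]
  6. access B: HIT. Cache (LRU->MRU): [R A B]
  7. access B: HIT. Cache (LRU->MRU): [R A B]
  8. access Y: MISS, evict R. Cache (LRU->MRU): [A B Y]
  9. access K: MISS, evict A. Cache (LRU->MRU): [B Y K]
  10. access K: HIT. Cache (LRU->MRU): [B Y K]
  11. access K: HIT. Cache (LRU->MRU): [B Y K]
  12. access O: MISS, evict B. Cache (LRU->MRU): [Y K O]
  13. access B: MISS, evict Y. Cache (LRU->MRU): [K O B]
  14. access B: HIT. Cache (LRU->MRU): [K O B]
  15. access B: HIT. Cache (LRU->MRU): [K O B]
  16. access B: HIT. Cache (LRU->MRU): [K O B]
  17. access B: HIT. Cache (LRU->MRU): [K O B]
  18. access B: HIT. Cache (LRU->MRU): [K O B]
  19. access B: HIT. Cache (LRU->MRU): [K O B]
  20. access X: MISS, evict K. Cache (LRU->MRU): [O B X]
  21. access K: MISS, evict O. Cache (LRU->MRU): [B X K]
  22. access V: MISS, evict B. Cache (LRU->MRU): [X K V]
  23. access X: HIT. Cache (LRU->MRU): [K V X]
  24. access X: HIT. Cache (LRU->MRU): [K V X]
  25. access Y: MISS, evict K. Cache (LRU->MRU): [V X Y]
  26. access C: MISS, evict V. Cache (LRU->MRU): [X Y C]
Total: 14 hits, 12 misses, 9 evictions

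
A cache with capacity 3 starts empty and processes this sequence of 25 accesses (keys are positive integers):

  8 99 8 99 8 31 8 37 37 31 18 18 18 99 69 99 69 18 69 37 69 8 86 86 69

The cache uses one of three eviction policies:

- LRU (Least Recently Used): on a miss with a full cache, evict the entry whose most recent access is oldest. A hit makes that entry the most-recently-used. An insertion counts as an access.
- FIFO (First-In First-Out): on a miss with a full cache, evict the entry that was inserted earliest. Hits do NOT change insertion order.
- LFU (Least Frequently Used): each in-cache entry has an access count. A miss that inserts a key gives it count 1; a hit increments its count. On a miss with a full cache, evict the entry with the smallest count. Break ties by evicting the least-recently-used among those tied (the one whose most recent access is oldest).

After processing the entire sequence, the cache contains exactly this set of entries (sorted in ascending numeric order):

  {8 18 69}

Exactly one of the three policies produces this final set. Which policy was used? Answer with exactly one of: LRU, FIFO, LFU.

Simulating under each policy and comparing final sets:
  LRU: final set = {8 69 86} -> differs
  FIFO: final set = {8 69 86} -> differs
  LFU: final set = {8 18 69} -> MATCHES target
Only LFU produces the target set.

Answer: LFU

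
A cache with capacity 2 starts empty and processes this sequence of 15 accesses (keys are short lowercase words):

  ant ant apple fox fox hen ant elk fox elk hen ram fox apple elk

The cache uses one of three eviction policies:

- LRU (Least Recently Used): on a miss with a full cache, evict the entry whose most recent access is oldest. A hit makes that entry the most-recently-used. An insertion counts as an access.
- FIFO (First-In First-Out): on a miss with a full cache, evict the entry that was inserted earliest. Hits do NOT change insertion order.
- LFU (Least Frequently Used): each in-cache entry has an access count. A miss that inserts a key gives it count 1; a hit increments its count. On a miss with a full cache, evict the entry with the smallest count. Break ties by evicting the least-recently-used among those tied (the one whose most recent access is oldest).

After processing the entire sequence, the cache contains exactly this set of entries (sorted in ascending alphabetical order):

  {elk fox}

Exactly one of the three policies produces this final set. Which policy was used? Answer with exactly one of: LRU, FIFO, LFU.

Answer: LFU

Derivation:
Simulating under each policy and comparing final sets:
  LRU: final set = {apple elk} -> differs
  FIFO: final set = {apple elk} -> differs
  LFU: final set = {elk fox} -> MATCHES target
Only LFU produces the target set.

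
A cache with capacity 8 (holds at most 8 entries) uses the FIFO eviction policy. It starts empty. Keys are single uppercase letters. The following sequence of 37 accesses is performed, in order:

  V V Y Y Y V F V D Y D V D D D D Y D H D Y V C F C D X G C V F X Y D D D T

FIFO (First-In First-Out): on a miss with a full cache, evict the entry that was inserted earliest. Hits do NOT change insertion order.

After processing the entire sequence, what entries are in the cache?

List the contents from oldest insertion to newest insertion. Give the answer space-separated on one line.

FIFO simulation (capacity=8):
  1. access V: MISS. Cache (old->new): [V]
  2. access V: HIT. Cache (old->new): [V]
  3. access Y: MISS. Cache (old->new): [V Y]
  4. access Y: HIT. Cache (old->new): [V Y]
  5. access Y: HIT. Cache (old->new): [V Y]
  6. access V: HIT. Cache (old->new): [V Y]
  7. access F: MISS. Cache (old->new): [V Y F]
  8. access V: HIT. Cache (old->new): [V Y F]
  9. access D: MISS. Cache (old->new): [V Y F D]
  10. access Y: HIT. Cache (old->new): [V Y F D]
  11. access D: HIT. Cache (old->new): [V Y F D]
  12. access V: HIT. Cache (old->new): [V Y F D]
  13. access D: HIT. Cache (old->new): [V Y F D]
  14. access D: HIT. Cache (old->new): [V Y F D]
  15. access D: HIT. Cache (old->new): [V Y F D]
  16. access D: HIT. Cache (old->new): [V Y F D]
  17. access Y: HIT. Cache (old->new): [V Y F D]
  18. access D: HIT. Cache (old->new): [V Y F D]
  19. access H: MISS. Cache (old->new): [V Y F D H]
  20. access D: HIT. Cache (old->new): [V Y F D H]
  21. access Y: HIT. Cache (old->new): [V Y F D H]
  22. access V: HIT. Cache (old->new): [V Y F D H]
  23. access C: MISS. Cache (old->new): [V Y F D H C]
  24. access F: HIT. Cache (old->new): [V Y F D H C]
  25. access C: HIT. Cache (old->new): [V Y F D H C]
  26. access D: HIT. Cache (old->new): [V Y F D H C]
  27. access X: MISS. Cache (old->new): [V Y F D H C X]
  28. access G: MISS. Cache (old->new): [V Y F D H C X G]
  29. access C: HIT. Cache (old->new): [V Y F D H C X G]
  30. access V: HIT. Cache (old->new): [V Y F D H C X G]
  31. access F: HIT. Cache (old->new): [V Y F D H C X G]
  32. access X: HIT. Cache (old->new): [V Y F D H C X G]
  33. access Y: HIT. Cache (old->new): [V Y F D H C X G]
  34. access D: HIT. Cache (old->new): [V Y F D H C X G]
  35. access D: HIT. Cache (old->new): [V Y F D H C X G]
  36. access D: HIT. Cache (old->new): [V Y F D H C X G]
  37. access T: MISS, evict V. Cache (old->new): [Y F D H C X G T]
Total: 28 hits, 9 misses, 1 evictions

Answer: Y F D H C X G T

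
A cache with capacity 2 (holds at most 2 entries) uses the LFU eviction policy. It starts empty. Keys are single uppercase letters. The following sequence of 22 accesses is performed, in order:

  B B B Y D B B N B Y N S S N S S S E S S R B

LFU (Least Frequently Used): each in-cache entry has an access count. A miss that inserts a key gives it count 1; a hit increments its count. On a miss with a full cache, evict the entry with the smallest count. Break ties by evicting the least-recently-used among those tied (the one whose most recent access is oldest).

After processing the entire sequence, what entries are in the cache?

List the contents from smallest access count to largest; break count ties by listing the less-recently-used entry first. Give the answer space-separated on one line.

LFU simulation (capacity=2):
  1. access B: MISS. Cache: [B(c=1)]
  2. access B: HIT, count now 2. Cache: [B(c=2)]
  3. access B: HIT, count now 3. Cache: [B(c=3)]
  4. access Y: MISS. Cache: [Y(c=1) B(c=3)]
  5. access D: MISS, evict Y(c=1). Cache: [D(c=1) B(c=3)]
  6. access B: HIT, count now 4. Cache: [D(c=1) B(c=4)]
  7. access B: HIT, count now 5. Cache: [D(c=1) B(c=5)]
  8. access N: MISS, evict D(c=1). Cache: [N(c=1) B(c=5)]
  9. access B: HIT, count now 6. Cache: [N(c=1) B(c=6)]
  10. access Y: MISS, evict N(c=1). Cache: [Y(c=1) B(c=6)]
  11. access N: MISS, evict Y(c=1). Cache: [N(c=1) B(c=6)]
  12. access S: MISS, evict N(c=1). Cache: [S(c=1) B(c=6)]
  13. access S: HIT, count now 2. Cache: [S(c=2) B(c=6)]
  14. access N: MISS, evict S(c=2). Cache: [N(c=1) B(c=6)]
  15. access S: MISS, evict N(c=1). Cache: [S(c=1) B(c=6)]
  16. access S: HIT, count now 2. Cache: [S(c=2) B(c=6)]
  17. access S: HIT, count now 3. Cache: [S(c=3) B(c=6)]
  18. access E: MISS, evict S(c=3). Cache: [E(c=1) B(c=6)]
  19. access S: MISS, evict E(c=1). Cache: [S(c=1) B(c=6)]
  20. access S: HIT, count now 2. Cache: [S(c=2) B(c=6)]
  21. access R: MISS, evict S(c=2). Cache: [R(c=1) B(c=6)]
  22. access B: HIT, count now 7. Cache: [R(c=1) B(c=7)]
Total: 10 hits, 12 misses, 10 evictions

Answer: R B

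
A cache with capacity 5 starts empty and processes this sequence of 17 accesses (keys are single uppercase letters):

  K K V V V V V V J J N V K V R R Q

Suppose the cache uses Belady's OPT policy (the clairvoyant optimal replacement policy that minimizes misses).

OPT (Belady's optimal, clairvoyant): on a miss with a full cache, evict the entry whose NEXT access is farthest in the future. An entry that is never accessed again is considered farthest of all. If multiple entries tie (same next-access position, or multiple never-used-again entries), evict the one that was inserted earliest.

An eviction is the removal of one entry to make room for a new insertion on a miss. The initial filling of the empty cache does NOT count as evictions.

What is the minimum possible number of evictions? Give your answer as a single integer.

OPT (Belady) simulation (capacity=5):
  1. access K: MISS. Cache: [K]
  2. access K: HIT. Next use of K: step 13. Cache: [K]
  3. access V: MISS. Cache: [K V]
  4. access V: HIT. Next use of V: step 5. Cache: [K V]
  5. access V: HIT. Next use of V: step 6. Cache: [K V]
  6. access V: HIT. Next use of V: step 7. Cache: [K V]
  7. access V: HIT. Next use of V: step 8. Cache: [K V]
  8. access V: HIT. Next use of V: step 12. Cache: [K V]
  9. access J: MISS. Cache: [K V J]
  10. access J: HIT. Next use of J: never. Cache: [K V J]
  11. access N: MISS. Cache: [K V J N]
  12. access V: HIT. Next use of V: step 14. Cache: [K V J N]
  13. access K: HIT. Next use of K: never. Cache: [K V J N]
  14. access V: HIT. Next use of V: never. Cache: [K V J N]
  15. access R: MISS. Cache: [K V J N R]
  16. access R: HIT. Next use of R: never. Cache: [K V J N R]
  17. access Q: MISS, evict K (next use: never). Cache: [V J N R Q]
Total: 11 hits, 6 misses, 1 evictions

Answer: 1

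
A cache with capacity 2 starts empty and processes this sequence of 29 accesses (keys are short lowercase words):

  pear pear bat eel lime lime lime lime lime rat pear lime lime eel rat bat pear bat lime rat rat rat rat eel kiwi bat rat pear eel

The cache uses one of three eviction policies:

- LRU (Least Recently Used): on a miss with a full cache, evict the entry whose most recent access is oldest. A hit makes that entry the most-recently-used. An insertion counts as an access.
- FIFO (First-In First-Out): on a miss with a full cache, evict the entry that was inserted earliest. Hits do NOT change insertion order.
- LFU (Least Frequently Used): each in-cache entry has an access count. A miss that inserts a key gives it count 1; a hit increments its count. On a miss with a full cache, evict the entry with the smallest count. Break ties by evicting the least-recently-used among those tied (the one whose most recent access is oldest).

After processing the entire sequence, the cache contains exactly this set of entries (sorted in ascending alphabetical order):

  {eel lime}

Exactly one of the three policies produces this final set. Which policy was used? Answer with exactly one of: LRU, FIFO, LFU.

Simulating under each policy and comparing final sets:
  LRU: final set = {eel pear} -> differs
  FIFO: final set = {eel pear} -> differs
  LFU: final set = {eel lime} -> MATCHES target
Only LFU produces the target set.

Answer: LFU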